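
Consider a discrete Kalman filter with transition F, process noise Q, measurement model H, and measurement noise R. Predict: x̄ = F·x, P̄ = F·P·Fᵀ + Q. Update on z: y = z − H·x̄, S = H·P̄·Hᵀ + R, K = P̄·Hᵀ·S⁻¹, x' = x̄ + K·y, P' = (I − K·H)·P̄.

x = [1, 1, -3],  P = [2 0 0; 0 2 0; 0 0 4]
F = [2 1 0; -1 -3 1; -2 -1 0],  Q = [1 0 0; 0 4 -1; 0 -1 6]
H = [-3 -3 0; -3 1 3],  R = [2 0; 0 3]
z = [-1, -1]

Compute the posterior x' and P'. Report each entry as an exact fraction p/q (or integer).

x' = [10383/24242, -3389/24242, 81/782]
P' = [123851/96968 -120963/96968 4885/3128; -120963/96968 139371/96968 -4989/3128; 4885/3128 -4989/3128 7037/3128]

x̄ = F·x = [3, -7, -3]
P̄ = F·P·Fᵀ + Q = [11 -10 -10; -10 28 9; -10 9 16]
y = z − H·x̄ = [-13, 24]
S = H·P̄·Hᵀ + R = [173 -36; -36 568]
K = P̄·Hᵀ·S⁻¹ = [-1083/24242 -12737/96968; -6903/24242 12761/96968; 39/782 489/3128]
x' = x̄ + K·y = [10383/24242, -3389/24242, 81/782]
P' = (I − K·H)·P̄ = [123851/96968 -120963/96968 4885/3128; -120963/96968 139371/96968 -4989/3128; 4885/3128 -4989/3128 7037/3128]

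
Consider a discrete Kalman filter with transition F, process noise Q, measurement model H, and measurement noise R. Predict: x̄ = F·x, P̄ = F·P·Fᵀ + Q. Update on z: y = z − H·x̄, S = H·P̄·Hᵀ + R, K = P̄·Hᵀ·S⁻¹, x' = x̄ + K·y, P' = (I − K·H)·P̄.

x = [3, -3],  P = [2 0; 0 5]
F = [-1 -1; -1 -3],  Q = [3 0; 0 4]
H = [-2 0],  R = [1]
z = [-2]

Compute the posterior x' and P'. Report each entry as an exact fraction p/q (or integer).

x' = [40/41, 314/41]
P' = [10/41 17/41; 17/41 935/41]

x̄ = F·x = [0, 6]
P̄ = F·P·Fᵀ + Q = [10 17; 17 51]
y = z − H·x̄ = [-2]
S = H·P̄·Hᵀ + R = [41]
K = P̄·Hᵀ·S⁻¹ = [-20/41; -34/41]
x' = x̄ + K·y = [40/41, 314/41]
P' = (I − K·H)·P̄ = [10/41 17/41; 17/41 935/41]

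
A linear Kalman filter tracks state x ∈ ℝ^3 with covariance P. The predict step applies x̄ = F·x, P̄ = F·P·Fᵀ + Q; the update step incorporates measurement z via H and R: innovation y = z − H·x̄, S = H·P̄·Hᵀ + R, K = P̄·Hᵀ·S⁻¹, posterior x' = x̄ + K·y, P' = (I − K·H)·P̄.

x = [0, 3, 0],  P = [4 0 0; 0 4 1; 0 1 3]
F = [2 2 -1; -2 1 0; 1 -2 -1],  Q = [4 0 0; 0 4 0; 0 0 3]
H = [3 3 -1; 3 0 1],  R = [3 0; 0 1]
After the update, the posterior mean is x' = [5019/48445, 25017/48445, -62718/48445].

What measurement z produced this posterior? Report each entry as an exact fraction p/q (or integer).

z = [3, -1]

x̄ = F·x = [6, 3, -6]
P̄ = F·P·Fᵀ + Q = [35 -9 -5; -9 24 -17; -5 -17 30]
S = H·P̄·Hᵀ + R = [534 153; 153 316]
K = P̄·Hᵀ·S⁻¹ = [10928/145335 13567/48445; 26324/145335 -10994/48445; -10877/48445 7566/48445]
x' − x̄ = [-285651/48445, -120318/48445, 227952/48445] = K·y
y = (KᵀK)⁻¹·Kᵀ·(x' − x̄) = [-30, -13]
z = y + H·x̄ = [-30, -13] + [33, 12] = [3, -1]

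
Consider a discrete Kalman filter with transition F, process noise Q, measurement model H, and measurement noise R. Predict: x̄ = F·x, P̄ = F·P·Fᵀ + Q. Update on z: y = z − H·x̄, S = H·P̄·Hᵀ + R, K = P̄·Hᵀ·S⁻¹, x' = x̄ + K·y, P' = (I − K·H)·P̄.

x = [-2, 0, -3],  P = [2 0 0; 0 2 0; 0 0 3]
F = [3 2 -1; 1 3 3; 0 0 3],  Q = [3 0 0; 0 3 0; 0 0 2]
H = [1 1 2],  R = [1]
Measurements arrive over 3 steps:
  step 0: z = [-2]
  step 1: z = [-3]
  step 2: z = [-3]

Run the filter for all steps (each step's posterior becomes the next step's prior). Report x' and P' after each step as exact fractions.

step 0: x̄ = F·x = [-3, -11, -9]
step 0: P̄ = F·P·Fᵀ + Q = [32 9 -9; 9 50 27; -9 27 29]
step 0: y = z − H·x̄ = [30]
step 0: S = H·P̄·Hᵀ + R = [289]
step 0: K = P̄·Hᵀ·S⁻¹ = [23/289; 113/289; 76/289]
step 0: x' = x̄ + K·y = [-177/289, 211/289, -321/289]
step 0: P' = (I − K·H)·P̄ = [8719/289 2/289 -4349/289; 2/289 1681/289 -785/289; -4349/289 -785/289 2605/289]
step 1: x̄ = F·x = [212/289, -507/289, -963/289]
step 1: P̄ = F·P·Fᵀ + Q = [117925/289 -8697/289 -51666/289; -8697/289 7948/289 3333/289; -51666/289 3333/289 24023/289]
step 1: y = z − H·x̄ = [1354/289]
step 1: S = H·P̄·Hᵀ + R = [11528/289]
step 1: K = P̄·Hᵀ·S⁻¹ = [67/131; 5917/11528; -287/11528]
step 1: x' = x̄ + K·y = [410/131, 3749/5764, -19879/5764]
step 1: P' = (I − K·H)·P̄ = [52087/131 -5314/131 -23353/131; -5314/131 195895/11528 138827/11528; -23353/131 138827/11528 957975/11528]
step 2: x̄ = F·x = [81497/5764, -15175/2882, -59637/5764]
step 2: P̄ = F·P·Fᵀ + Q = [49192535/11528 -4557785/5764 -20536539/11528; -4557785/5764 591445/2882 1853013/5764; -20536539/11528 1853013/5764 8644831/11528]
step 2: y = z − H·x̄ = [50835/5764]
step 2: S = H·P̄·Hᵀ + R = [595975/11528]
step 2: K = P̄·Hᵀ·S⁻¹ = [-996113/595975; 662262/595975; 459149/595975]
step 2: x' = x̄ + K·y = [-71729/119195, 540536/119195, -423363/119195]
step 2: P' = (I − K·H)·P̄ = [2457085352/595975 -414032273/595975 -1022024596/595975; -414032273/595975 84260477/595975 165217029/595975; -1022024596/595975 165217029/595975 428633358/595975]

step 0: x' = [-177/289, 211/289, -321/289], P' = [8719/289 2/289 -4349/289; 2/289 1681/289 -785/289; -4349/289 -785/289 2605/289]
step 1: x' = [410/131, 3749/5764, -19879/5764], P' = [52087/131 -5314/131 -23353/131; -5314/131 195895/11528 138827/11528; -23353/131 138827/11528 957975/11528]
step 2: x' = [-71729/119195, 540536/119195, -423363/119195], P' = [2457085352/595975 -414032273/595975 -1022024596/595975; -414032273/595975 84260477/595975 165217029/595975; -1022024596/595975 165217029/595975 428633358/595975]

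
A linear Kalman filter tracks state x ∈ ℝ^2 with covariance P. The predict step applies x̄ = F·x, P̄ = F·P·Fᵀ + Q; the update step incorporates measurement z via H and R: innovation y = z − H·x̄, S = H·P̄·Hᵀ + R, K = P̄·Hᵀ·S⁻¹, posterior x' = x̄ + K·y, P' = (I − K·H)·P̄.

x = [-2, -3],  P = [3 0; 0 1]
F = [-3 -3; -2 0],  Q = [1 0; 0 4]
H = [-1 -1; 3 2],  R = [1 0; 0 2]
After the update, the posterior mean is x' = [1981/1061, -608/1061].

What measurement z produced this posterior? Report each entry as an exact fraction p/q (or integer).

x̄ = F·x = [15, 4]
P̄ = F·P·Fᵀ + Q = [37 18; 18 16]
S = H·P̄·Hᵀ + R = [90 -233; -233 615]
K = P̄·Hᵀ·S⁻¹ = [426/1061 415/1061; -872/1061 -182/1061]
x' − x̄ = [-13934/1061, -4852/1061] = K·y
y = (KᵀK)⁻¹·Kᵀ·(x' − x̄) = [16, -50]
z = y + H·x̄ = [16, -50] + [-19, 53] = [-3, 3]

z = [-3, 3]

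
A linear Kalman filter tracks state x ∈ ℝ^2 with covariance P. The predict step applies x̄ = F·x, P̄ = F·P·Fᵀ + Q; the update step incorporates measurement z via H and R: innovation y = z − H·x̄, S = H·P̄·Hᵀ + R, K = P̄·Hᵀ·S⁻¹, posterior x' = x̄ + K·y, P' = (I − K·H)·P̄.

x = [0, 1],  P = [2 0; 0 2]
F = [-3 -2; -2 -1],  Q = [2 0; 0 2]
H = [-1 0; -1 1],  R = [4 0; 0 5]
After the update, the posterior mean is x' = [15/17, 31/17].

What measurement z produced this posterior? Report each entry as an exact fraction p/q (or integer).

z = [-2, 3]

x̄ = F·x = [-2, -1]
P̄ = F·P·Fᵀ + Q = [28 16; 16 12]
S = H·P̄·Hᵀ + R = [32 12; 12 13]
K = P̄·Hᵀ·S⁻¹ = [-55/68 -3/17; -10/17 4/17]
x' − x̄ = [49/17, 48/17] = K·y
y = (KᵀK)⁻¹·Kᵀ·(x' − x̄) = [-4, 2]
z = y + H·x̄ = [-4, 2] + [2, 1] = [-2, 3]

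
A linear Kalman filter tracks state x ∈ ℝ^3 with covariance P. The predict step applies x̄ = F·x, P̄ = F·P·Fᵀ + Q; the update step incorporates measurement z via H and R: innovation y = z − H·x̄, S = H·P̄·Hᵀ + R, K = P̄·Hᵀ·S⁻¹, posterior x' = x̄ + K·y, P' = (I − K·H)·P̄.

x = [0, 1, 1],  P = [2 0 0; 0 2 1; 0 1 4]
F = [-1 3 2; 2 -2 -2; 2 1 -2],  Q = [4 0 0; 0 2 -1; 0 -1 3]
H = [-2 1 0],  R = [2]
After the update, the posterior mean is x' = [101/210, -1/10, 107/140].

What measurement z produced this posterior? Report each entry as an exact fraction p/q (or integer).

x̄ = F·x = [5, -4, -1]
P̄ = F·P·Fᵀ + Q = [52 -42 -18; -42 42 21; -18 21 25]
S = H·P̄·Hᵀ + R = [420]
K = P̄·Hᵀ·S⁻¹ = [-73/210; 3/10; 19/140]
x' − x̄ = [-949/210, 39/10, 247/140] = K·y
y = (KᵀK)⁻¹·Kᵀ·(x' − x̄) = [13]
z = y + H·x̄ = [13] + [-14] = [-1]

z = [-1]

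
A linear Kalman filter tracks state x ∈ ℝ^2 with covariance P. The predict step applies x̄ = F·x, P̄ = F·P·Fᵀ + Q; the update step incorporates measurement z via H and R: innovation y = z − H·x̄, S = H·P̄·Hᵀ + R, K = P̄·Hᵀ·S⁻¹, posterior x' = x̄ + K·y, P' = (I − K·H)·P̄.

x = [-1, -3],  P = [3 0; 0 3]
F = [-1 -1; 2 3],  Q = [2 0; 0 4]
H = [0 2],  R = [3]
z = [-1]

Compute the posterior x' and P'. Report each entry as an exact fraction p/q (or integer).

x̄ = F·x = [4, -11]
P̄ = F·P·Fᵀ + Q = [8 -15; -15 43]
y = z − H·x̄ = [21]
S = H·P̄·Hᵀ + R = [175]
K = P̄·Hᵀ·S⁻¹ = [-6/35; 86/175]
x' = x̄ + K·y = [2/5, -17/25]
P' = (I − K·H)·P̄ = [20/7 -9/35; -9/35 129/175]

x' = [2/5, -17/25]
P' = [20/7 -9/35; -9/35 129/175]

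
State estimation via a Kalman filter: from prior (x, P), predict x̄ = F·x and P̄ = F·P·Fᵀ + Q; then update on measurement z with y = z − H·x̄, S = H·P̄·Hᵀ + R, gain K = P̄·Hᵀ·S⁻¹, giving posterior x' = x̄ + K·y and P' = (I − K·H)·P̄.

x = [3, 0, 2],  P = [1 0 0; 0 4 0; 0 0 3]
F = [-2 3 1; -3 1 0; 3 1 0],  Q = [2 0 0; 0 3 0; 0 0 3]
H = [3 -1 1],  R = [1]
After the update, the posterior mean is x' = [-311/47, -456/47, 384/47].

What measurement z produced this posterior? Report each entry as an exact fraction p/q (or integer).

z = [-2]

x̄ = F·x = [-4, -9, 9]
P̄ = F·P·Fᵀ + Q = [45 18 6; 18 16 -5; 6 -5 16]
S = H·P̄·Hᵀ + R = [376]
K = P̄·Hᵀ·S⁻¹ = [123/376; 33/376; 39/376]
x' − x̄ = [-123/47, -33/47, -39/47] = K·y
y = (KᵀK)⁻¹·Kᵀ·(x' − x̄) = [-8]
z = y + H·x̄ = [-8] + [6] = [-2]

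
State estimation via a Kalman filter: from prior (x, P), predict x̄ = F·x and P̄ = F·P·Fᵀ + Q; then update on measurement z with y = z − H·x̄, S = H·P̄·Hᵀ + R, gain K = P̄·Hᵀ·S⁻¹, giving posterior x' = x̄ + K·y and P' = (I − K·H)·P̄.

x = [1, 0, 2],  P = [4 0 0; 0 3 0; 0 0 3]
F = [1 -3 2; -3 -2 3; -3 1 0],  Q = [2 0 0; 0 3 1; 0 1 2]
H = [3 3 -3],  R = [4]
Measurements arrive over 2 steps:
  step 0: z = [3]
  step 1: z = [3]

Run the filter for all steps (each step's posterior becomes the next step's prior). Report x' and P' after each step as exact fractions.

step 0: x' = [140/433, -597/866, -1203/866], P' = [1260/433 -7971/866 -5631/866; -7971/866 89727/1732 73501/1732; -5631/866 73501/1732 62363/1732]
step 1: x' = [8625827/4251067, -21545643/4251067, -17146731/4251067], P' = [17777668/4251067 -31738639/4251067 -15270319/4251067; -31738639/4251067 82153248/4251067 51124381/4251067; -15270319/4251067 51124381/4251067 37140770/4251067]

step 0: x̄ = F·x = [5, 3, -3]
step 0: P̄ = F·P·Fᵀ + Q = [45 24 -21; 24 78 31; -21 31 41]
step 0: y = z − H·x̄ = [-30]
step 0: S = H·P̄·Hᵀ + R = [1732]
step 0: K = P̄·Hᵀ·S⁻¹ = [135/866; 213/1732; -93/1732]
step 0: x' = x̄ + K·y = [140/433, -597/866, -1203/866]
step 0: P' = (I − K·H)·P̄ = [1260/433 -7971/866 -5631/866; -7971/866 89727/1732 73501/1732; -5631/866 73501/1732 62363/1732]
step 1: x̄ = F·x = [-335/866, -3255/866, -1437/866]
step 1: P̄ = F·P·Fᵀ + Q = [234091/1732 -135901/1732 -229147/1732; -135901/1732 100131/1732 141673/1732; -229147/1732 141673/1732 234203/1732]
step 1: y = z − H·x̄ = [9057/866]
step 1: S = H·P̄·Hᵀ + R = [4251067/1732]
step 1: K = P̄·Hᵀ·S⁻¹ = [982011/4251067; -532329/4251067; -965031/4251067]
step 1: x' = x̄ + K·y = [8625827/4251067, -21545643/4251067, -17146731/4251067]
step 1: P' = (I − K·H)·P̄ = [17777668/4251067 -31738639/4251067 -15270319/4251067; -31738639/4251067 82153248/4251067 51124381/4251067; -15270319/4251067 51124381/4251067 37140770/4251067]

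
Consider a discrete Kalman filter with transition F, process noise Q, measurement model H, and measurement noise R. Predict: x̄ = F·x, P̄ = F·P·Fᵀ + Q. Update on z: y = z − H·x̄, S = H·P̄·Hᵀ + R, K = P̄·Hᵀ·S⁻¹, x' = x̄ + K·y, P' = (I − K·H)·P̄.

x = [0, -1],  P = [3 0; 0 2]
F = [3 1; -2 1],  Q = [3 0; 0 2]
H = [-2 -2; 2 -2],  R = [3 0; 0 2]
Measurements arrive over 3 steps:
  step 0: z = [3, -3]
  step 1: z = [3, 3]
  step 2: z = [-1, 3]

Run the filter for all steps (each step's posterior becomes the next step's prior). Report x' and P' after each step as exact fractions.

step 0: x̄ = F·x = [-1, -1]
step 0: P̄ = F·P·Fᵀ + Q = [32 -16; -16 16]
step 0: y = z − H·x̄ = [-1, -3]
step 0: S = H·P̄·Hᵀ + R = [67 -64; -64 322]
step 0: K = P̄·Hᵀ·S⁻¹ = [-2080/8739 2192/8739; -2048/8739 -2144/8739]
step 0: x' = x̄ + K·y = [-13235/8739, -259/8739]
step 0: P' = (I − K·H)·P̄ = [2656/8739 464/8739; 464/8739 2608/8739]
step 1: x̄ = F·x = [-39964/8739, 8737/2913]
step 1: P̄ = F·P·Fᵀ + Q = [55513/8739 -4288/2913; -4288/2913 3206/971]
step 1: y = z − H·x̄ = [-1289/8739, 158567/8739]
step 1: S = H·P̄·Hᵀ + R = [260773/8739 -106636/8739; -106636/8739 457858/8739]
step 1: K = P̄·Hᵀ·S⁻¹ = [-1400130/6180671 1519963/6180671; -1346812/6180671 -1439986/6180671]
step 1: x' = x̄ + K·y = [-478727/6180671, -7391767/6180671]
step 1: P' = (I − K·H)·P̄ = [1810079/6180671 290116/6180671; 290116/6180671 1730102/6180671]
step 2: x̄ = F·x = [-8827948/6180671, -6434313/6180671]
step 2: P̄ = F·P·Fᵀ + Q = [38303522/6180671 -8840256/6180671; -8840256/6180671 20171296/6180671]
step 2: y = z − H·x̄ = [-5243599/882953, 23329283/6180671]
step 2: S = H·P̄·Hᵀ + R = [25959891/882953 -10361272/882953; -10361272/882953 316982662/6180671]
step 2: K = P̄·Hᵀ·S⁻¹ = [-957834180/4234281809 1040338982/4234281809; -921569728/4234281809 -985942304/4234281809]
step 2: x' = x̄ + K·y = [3567222934/4234281809, -2656609095/4234281809]
step 2: P' = (I − K·H)·P̄ = [1238545126/4234281809 198206144/4234281809; 198206144/4234281809 1184148448/4234281809]

step 0: x' = [-13235/8739, -259/8739], P' = [2656/8739 464/8739; 464/8739 2608/8739]
step 1: x' = [-478727/6180671, -7391767/6180671], P' = [1810079/6180671 290116/6180671; 290116/6180671 1730102/6180671]
step 2: x' = [3567222934/4234281809, -2656609095/4234281809], P' = [1238545126/4234281809 198206144/4234281809; 198206144/4234281809 1184148448/4234281809]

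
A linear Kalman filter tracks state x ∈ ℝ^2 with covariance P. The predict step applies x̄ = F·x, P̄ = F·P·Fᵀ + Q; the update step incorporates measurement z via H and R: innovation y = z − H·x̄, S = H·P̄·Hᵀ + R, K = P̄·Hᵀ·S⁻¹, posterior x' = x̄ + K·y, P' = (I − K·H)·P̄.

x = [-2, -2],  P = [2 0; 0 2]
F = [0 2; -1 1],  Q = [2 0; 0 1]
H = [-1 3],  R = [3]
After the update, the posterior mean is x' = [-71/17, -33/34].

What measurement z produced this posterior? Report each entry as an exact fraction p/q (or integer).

x̄ = F·x = [-4, 0]
P̄ = F·P·Fᵀ + Q = [10 4; 4 5]
S = H·P̄·Hᵀ + R = [34]
K = P̄·Hᵀ·S⁻¹ = [1/17; 11/34]
x' − x̄ = [-3/17, -33/34] = K·y
y = (KᵀK)⁻¹·Kᵀ·(x' − x̄) = [-3]
z = y + H·x̄ = [-3] + [4] = [1]

z = [1]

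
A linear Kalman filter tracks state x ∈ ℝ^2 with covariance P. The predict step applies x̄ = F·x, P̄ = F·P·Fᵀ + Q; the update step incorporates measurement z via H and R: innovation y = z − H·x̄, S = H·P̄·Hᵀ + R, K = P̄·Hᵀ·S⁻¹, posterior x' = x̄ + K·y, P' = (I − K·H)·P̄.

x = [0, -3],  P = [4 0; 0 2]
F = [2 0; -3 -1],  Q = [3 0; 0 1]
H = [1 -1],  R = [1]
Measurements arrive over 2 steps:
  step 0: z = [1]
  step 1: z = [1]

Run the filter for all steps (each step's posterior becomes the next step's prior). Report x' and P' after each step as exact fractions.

step 0: x' = [172/107, 69/107], P' = [184/107 141/107; 141/107 204/107]
step 1: x' = [2930/6749, -273/397], P' = [10892/6749 497/397; 497/397 744/397]

step 0: x̄ = F·x = [0, 3]
step 0: P̄ = F·P·Fᵀ + Q = [19 -24; -24 39]
step 0: y = z − H·x̄ = [4]
step 0: S = H·P̄·Hᵀ + R = [107]
step 0: K = P̄·Hᵀ·S⁻¹ = [43/107; -63/107]
step 0: x' = x̄ + K·y = [172/107, 69/107]
step 0: P' = (I − K·H)·P̄ = [184/107 141/107; 141/107 204/107]
step 1: x̄ = F·x = [344/107, -585/107]
step 1: P̄ = F·P·Fᵀ + Q = [1057/107 -1386/107; -1386/107 2813/107]
step 1: y = z − H·x̄ = [-822/107]
step 1: S = H·P̄·Hᵀ + R = [6749/107]
step 1: K = P̄·Hᵀ·S⁻¹ = [2443/6749; -247/397]
step 1: x' = x̄ + K·y = [2930/6749, -273/397]
step 1: P' = (I − K·H)·P̄ = [10892/6749 497/397; 497/397 744/397]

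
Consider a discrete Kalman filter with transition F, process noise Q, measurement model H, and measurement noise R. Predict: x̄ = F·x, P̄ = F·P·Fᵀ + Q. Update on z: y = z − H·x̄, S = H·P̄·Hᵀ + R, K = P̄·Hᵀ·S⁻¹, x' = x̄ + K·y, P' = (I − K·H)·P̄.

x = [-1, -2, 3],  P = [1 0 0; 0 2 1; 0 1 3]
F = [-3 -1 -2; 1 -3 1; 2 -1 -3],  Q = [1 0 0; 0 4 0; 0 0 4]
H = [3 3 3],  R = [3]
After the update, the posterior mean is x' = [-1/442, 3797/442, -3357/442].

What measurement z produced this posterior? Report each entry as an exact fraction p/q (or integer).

x̄ = F·x = [-1, 8, -9]
P̄ = F·P·Fᵀ + Q = [28 2 19; 2 20 7; 19 7 43]
S = H·P̄·Hᵀ + R = [1326]
K = P̄·Hᵀ·S⁻¹ = [49/442; 29/442; 69/442]
x' − x̄ = [441/442, 261/442, 621/442] = K·y
y = (KᵀK)⁻¹·Kᵀ·(x' − x̄) = [9]
z = y + H·x̄ = [9] + [-6] = [3]

z = [3]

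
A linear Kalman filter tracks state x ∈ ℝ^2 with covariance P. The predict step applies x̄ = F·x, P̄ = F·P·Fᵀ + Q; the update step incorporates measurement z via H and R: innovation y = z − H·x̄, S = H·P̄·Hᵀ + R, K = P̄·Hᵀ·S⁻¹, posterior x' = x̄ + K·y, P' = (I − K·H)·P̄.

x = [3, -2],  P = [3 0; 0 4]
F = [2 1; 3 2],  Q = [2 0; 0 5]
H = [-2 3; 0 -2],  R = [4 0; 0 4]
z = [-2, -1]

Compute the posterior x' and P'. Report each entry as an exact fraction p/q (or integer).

x̄ = F·x = [4, 5]
P̄ = F·P·Fᵀ + Q = [18 26; 26 48]
y = z − H·x̄ = [-9, 9]
S = H·P̄·Hᵀ + R = [196 -184; -184 196]
K = P̄·Hᵀ·S⁻¹ = [-167/570 -154/285; 23/285 -118/285]
x' = x̄ + K·y = [337/190, 52/95]
P' = (I − K·H)·P̄ = [629/285 308/285; 308/285 236/285]

x' = [337/190, 52/95]
P' = [629/285 308/285; 308/285 236/285]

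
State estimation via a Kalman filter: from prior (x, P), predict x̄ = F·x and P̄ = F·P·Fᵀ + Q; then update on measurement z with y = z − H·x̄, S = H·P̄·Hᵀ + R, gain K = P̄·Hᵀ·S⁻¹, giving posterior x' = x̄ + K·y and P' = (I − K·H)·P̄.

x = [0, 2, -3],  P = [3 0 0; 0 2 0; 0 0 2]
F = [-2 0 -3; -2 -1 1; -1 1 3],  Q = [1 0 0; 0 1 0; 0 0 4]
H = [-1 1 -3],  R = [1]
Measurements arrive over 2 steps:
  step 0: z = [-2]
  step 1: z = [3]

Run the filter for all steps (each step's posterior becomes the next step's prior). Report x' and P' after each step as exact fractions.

step 0: x̄ = F·x = [9, -5, -7]
step 0: P̄ = F·P·Fᵀ + Q = [31 6 -12; 6 17 10; -12 10 27]
step 0: y = z − H·x̄ = [-9]
step 0: S = H·P̄·Hᵀ + R = [148]
step 0: K = P̄·Hᵀ·S⁻¹ = [11/148; -19/148; -59/148]
step 0: x' = x̄ + K·y = [1233/148, -569/148, -505/148]
step 0: P' = (I − K·H)·P̄ = [4467/148 1097/148 -1127/148; 1097/148 2155/148 359/148; -1127/148 359/148 515/148]
step 1: x̄ = F·x = [-951/148, -1201/74, -3317/148]
step 1: P̄ = F·P·Fᵀ + Q = [9127/148 7543/74 4409/148; 7543/74 7216/37 7199/74; 4409/148 7199/74 18571/148]
step 1: y = z − H·x̄ = [-2014/37]
step 1: S = H·P̄·Hᵀ + R = [28793/37]
step 1: K = P̄·Hᵀ·S⁻¹ = [-1817/28793; -7354/28793; -11431/28793]
step 1: x' = x̄ + K·y = [-344443/115172, -134013/57586, -92385/115172]
step 1: P' = (I − K·H)·P̄ = [6745615/115172 5147599/57586 1185617/115172; 5147599/57586 4153756/28793 1058207/57586; 1185617/115172 1058207/57586 325507/115172]

step 0: x' = [1233/148, -569/148, -505/148], P' = [4467/148 1097/148 -1127/148; 1097/148 2155/148 359/148; -1127/148 359/148 515/148]
step 1: x' = [-344443/115172, -134013/57586, -92385/115172], P' = [6745615/115172 5147599/57586 1185617/115172; 5147599/57586 4153756/28793 1058207/57586; 1185617/115172 1058207/57586 325507/115172]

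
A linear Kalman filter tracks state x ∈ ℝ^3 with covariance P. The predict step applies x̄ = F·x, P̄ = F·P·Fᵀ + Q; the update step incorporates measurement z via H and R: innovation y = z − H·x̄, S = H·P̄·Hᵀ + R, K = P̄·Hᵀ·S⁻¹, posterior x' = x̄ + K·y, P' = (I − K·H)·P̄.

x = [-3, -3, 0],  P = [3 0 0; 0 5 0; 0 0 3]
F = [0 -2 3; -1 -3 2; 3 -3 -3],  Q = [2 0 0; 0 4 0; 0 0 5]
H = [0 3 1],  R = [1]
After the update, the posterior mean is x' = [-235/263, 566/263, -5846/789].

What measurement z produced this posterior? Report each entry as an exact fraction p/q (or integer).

z = [-1]

x̄ = F·x = [6, 12, 0]
P̄ = F·P·Fᵀ + Q = [49 48 3; 48 64 18; 3 18 104]
S = H·P̄·Hᵀ + R = [789]
K = P̄·Hᵀ·S⁻¹ = [49/263; 70/263; 158/789]
x' − x̄ = [-1813/263, -2590/263, -5846/789] = K·y
y = (KᵀK)⁻¹·Kᵀ·(x' − x̄) = [-37]
z = y + H·x̄ = [-37] + [36] = [-1]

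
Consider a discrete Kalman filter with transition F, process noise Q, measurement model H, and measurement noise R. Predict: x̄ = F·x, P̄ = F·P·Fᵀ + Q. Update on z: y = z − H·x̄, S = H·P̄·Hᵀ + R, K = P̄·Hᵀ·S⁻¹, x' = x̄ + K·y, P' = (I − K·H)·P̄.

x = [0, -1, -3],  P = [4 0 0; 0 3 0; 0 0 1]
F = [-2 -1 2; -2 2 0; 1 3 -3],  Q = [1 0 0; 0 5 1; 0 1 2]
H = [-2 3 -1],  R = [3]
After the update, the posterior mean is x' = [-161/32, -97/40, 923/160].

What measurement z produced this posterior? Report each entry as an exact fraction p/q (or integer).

x̄ = F·x = [-5, -2, 6]
P̄ = F·P·Fᵀ + Q = [24 10 -23; 10 33 11; -23 11 42]
S = H·P̄·Hᵀ + R = [160]
K = P̄·Hᵀ·S⁻¹ = [1/32; 17/40; 37/160]
x' − x̄ = [-1/32, -17/40, -37/160] = K·y
y = (KᵀK)⁻¹·Kᵀ·(x' − x̄) = [-1]
z = y + H·x̄ = [-1] + [-2] = [-3]

z = [-3]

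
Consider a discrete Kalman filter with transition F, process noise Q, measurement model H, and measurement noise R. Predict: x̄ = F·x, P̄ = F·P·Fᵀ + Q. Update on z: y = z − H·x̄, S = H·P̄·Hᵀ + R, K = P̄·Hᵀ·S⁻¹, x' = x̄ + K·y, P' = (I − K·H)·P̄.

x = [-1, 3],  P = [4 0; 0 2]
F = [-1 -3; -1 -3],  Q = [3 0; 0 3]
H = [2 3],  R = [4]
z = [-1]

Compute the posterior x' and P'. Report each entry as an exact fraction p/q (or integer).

x' = [-220/593, -103/593]
P' = [1369/593 -758/593; -758/593 664/593]

x̄ = F·x = [-8, -8]
P̄ = F·P·Fᵀ + Q = [25 22; 22 25]
y = z − H·x̄ = [39]
S = H·P̄·Hᵀ + R = [593]
K = P̄·Hᵀ·S⁻¹ = [116/593; 119/593]
x' = x̄ + K·y = [-220/593, -103/593]
P' = (I − K·H)·P̄ = [1369/593 -758/593; -758/593 664/593]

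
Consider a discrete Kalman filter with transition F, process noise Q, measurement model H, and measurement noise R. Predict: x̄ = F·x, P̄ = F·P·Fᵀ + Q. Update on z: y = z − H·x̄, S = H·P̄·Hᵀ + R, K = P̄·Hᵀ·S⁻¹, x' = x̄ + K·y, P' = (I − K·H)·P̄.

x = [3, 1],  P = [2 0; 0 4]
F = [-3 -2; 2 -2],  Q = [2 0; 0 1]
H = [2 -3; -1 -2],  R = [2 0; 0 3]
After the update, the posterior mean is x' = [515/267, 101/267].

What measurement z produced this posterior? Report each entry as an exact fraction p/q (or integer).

x̄ = F·x = [-11, 4]
P̄ = F·P·Fᵀ + Q = [36 4; 4 25]
S = H·P̄·Hᵀ + R = [323 74; 74 155]
K = P̄·Hᵀ·S⁻¹ = [12556/44589 -18652/44589; -6389/44589 -12484/44589]
x' − x̄ = [3452/267, -967/267] = K·y
y = (KᵀK)⁻¹·Kᵀ·(x' − x̄) = [37, -6]
z = y + H·x̄ = [37, -6] + [-34, 3] = [3, -3]

z = [3, -3]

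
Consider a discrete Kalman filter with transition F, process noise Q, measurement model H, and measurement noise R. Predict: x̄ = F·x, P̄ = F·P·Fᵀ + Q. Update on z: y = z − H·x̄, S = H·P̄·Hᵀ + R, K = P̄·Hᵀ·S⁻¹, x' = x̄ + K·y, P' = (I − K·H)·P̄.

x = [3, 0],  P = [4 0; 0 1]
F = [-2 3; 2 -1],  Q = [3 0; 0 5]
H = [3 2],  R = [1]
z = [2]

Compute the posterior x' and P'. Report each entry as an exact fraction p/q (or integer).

x̄ = F·x = [-6, 6]
P̄ = F·P·Fᵀ + Q = [28 -19; -19 22]
y = z − H·x̄ = [8]
S = H·P̄·Hᵀ + R = [113]
K = P̄·Hᵀ·S⁻¹ = [46/113; -13/113]
x' = x̄ + K·y = [-310/113, 574/113]
P' = (I − K·H)·P̄ = [1048/113 -1549/113; -1549/113 2317/113]

x' = [-310/113, 574/113]
P' = [1048/113 -1549/113; -1549/113 2317/113]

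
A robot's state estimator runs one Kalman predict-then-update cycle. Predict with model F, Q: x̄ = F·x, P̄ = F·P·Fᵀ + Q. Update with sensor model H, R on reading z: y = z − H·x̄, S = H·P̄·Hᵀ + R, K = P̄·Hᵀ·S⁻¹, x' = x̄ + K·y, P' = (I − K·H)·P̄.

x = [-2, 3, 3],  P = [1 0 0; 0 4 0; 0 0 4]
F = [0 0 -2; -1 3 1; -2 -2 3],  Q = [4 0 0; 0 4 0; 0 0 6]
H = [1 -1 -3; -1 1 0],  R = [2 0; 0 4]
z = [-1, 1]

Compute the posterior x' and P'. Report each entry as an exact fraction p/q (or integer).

x' = [2352/1453, 39295/11624, -5549/23248]
P' = [6260/1453 5260/1453 228/1453; 5260/1453 19419/2906 -6313/5812; 228/1453 -6313/5812 7363/11624]

x̄ = F·x = [-6, 14, 7]
P̄ = F·P·Fᵀ + Q = [20 -8 -24; -8 45 -10; -24 -10 62]
y = z − H·x̄ = [40, -19]
S = H·P̄·Hᵀ + R = [725 -123; -123 85]
K = P̄·Hᵀ·S⁻¹ = [158/1453 -250/1453; 1141/11624 8899/11624; -7639/23248 -7225/23248]
x' = x̄ + K·y = [2352/1453, 39295/11624, -5549/23248]
P' = (I − K·H)·P̄ = [6260/1453 5260/1453 228/1453; 5260/1453 19419/2906 -6313/5812; 228/1453 -6313/5812 7363/11624]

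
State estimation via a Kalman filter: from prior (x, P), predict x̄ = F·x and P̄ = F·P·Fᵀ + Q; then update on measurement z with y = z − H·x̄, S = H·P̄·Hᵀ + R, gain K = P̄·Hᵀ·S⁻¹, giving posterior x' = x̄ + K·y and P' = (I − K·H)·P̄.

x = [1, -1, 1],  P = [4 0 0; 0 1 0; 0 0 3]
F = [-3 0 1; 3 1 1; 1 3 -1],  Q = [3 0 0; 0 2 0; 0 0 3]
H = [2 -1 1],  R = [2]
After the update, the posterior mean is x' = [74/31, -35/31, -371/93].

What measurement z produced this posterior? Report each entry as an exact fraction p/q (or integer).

z = [2]

x̄ = F·x = [-2, 3, -3]
P̄ = F·P·Fᵀ + Q = [42 -33 -15; -33 42 12; -15 12 19]
S = H·P̄·Hᵀ + R = [279]
K = P̄·Hᵀ·S⁻¹ = [34/93; -32/93; -23/279]
x' − x̄ = [136/31, -128/31, -92/93] = K·y
y = (KᵀK)⁻¹·Kᵀ·(x' − x̄) = [12]
z = y + H·x̄ = [12] + [-10] = [2]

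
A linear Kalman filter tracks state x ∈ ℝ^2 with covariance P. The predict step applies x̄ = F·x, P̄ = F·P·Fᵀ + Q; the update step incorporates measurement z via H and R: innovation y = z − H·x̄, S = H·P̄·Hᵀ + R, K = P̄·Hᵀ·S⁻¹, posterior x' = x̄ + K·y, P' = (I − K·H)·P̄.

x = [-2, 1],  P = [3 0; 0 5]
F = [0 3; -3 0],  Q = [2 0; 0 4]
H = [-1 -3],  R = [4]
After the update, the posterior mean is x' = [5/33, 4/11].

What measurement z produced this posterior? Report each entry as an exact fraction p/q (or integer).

x̄ = F·x = [3, 6]
P̄ = F·P·Fᵀ + Q = [47 0; 0 31]
S = H·P̄·Hᵀ + R = [330]
K = P̄·Hᵀ·S⁻¹ = [-47/330; -31/110]
x' − x̄ = [-94/33, -62/11] = K·y
y = (KᵀK)⁻¹·Kᵀ·(x' − x̄) = [20]
z = y + H·x̄ = [20] + [-21] = [-1]

z = [-1]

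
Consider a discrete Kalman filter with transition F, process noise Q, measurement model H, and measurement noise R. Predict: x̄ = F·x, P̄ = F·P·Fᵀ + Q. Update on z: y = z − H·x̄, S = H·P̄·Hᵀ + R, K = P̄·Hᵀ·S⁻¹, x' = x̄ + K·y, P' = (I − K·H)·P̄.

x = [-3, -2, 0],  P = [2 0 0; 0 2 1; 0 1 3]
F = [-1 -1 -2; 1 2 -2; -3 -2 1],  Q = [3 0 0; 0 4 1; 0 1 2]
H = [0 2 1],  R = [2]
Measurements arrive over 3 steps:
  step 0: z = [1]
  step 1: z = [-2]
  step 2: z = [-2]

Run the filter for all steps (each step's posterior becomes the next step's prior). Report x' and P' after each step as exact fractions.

step 0: x̄ = F·x = [5, -7, 13]
step 0: P̄ = F·P·Fᵀ + Q = [23 4 7; 4 18 -13; 7 -13 27]
step 0: y = z − H·x̄ = [2]
step 0: S = H·P̄·Hᵀ + R = [49]
step 0: K = P̄·Hᵀ·S⁻¹ = [15/49; 23/49; 1/49]
step 0: x' = x̄ + K·y = [275/49, -297/49, 639/49]
step 0: P' = (I − K·H)·P̄ = [902/49 -149/49 328/49; -149/49 353/49 -660/49; 328/49 -660/49 1322/49]
step 1: x̄ = F·x = [-1256/49, -1597/49, 408/49]
step 1: P̄ = F·P·Fᵀ + Q = [5064/49 5447/49 -317/49; 5447/49 11170/49 -7185/49; -317/49 -7185/49 9834/49]
step 1: y = z − H·x̄ = [384/7]
step 1: S = H·P̄·Hᵀ + R = [528]
step 1: K = P̄·Hᵀ·S⁻¹ = [1511/3696; 2165/3696; -27/154]
step 1: x' = x̄ + K·y = [-1728/539, -247/539, -696/539]
step 1: P' = (I − K·H)·P̄ = [390671/25872 -395299/25872 33823/1078; -395299/25872 1210535/25872 -99615/1078; 33823/1078 -99615/1078 99426/539]
step 2: x̄ = F·x = [481/77, -830/539, 4982/539]
step 2: P̄ = F·P·Fᵀ + Q = [17426/33 264827/308 -394351/924; 264827/308 12907989/8624 -7011027/8624; -394351/924 -7011027/8624 13131311/25872]
step 2: y = z − H·x̄ = [-400/49]
step 2: S = H·P̄·Hᵀ + R = [7631509/2352]
step 2: K = P̄·Hᵀ·S⁻¹ = [3040828/7631509; 5128623/7631509; -71093/206257]
step 2: x' = x̄ + K·y = [251339747/83946599, -589797830/83946599, 27354726/2268827]
step 2: P' = (I − K·H)·P̄ = [1083575541/83946599 -757387486/83946599 42747924/2268827; -757387486/83946599 2632563792/83946599 -139251294/2268827; 42747924/2268827 -139251294/2268827 276938542/2268827]

step 0: x' = [275/49, -297/49, 639/49], P' = [902/49 -149/49 328/49; -149/49 353/49 -660/49; 328/49 -660/49 1322/49]
step 1: x' = [-1728/539, -247/539, -696/539], P' = [390671/25872 -395299/25872 33823/1078; -395299/25872 1210535/25872 -99615/1078; 33823/1078 -99615/1078 99426/539]
step 2: x' = [251339747/83946599, -589797830/83946599, 27354726/2268827], P' = [1083575541/83946599 -757387486/83946599 42747924/2268827; -757387486/83946599 2632563792/83946599 -139251294/2268827; 42747924/2268827 -139251294/2268827 276938542/2268827]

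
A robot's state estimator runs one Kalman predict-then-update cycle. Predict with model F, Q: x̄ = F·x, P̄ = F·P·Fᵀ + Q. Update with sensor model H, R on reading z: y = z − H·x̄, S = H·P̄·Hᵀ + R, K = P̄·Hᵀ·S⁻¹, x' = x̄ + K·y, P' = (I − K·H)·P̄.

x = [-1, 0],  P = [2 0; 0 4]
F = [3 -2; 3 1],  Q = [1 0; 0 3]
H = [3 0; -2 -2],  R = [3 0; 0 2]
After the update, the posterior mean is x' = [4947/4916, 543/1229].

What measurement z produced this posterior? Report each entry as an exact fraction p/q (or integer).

z = [3, -3]

x̄ = F·x = [-3, -3]
P̄ = F·P·Fᵀ + Q = [35 10; 10 25]
S = H·P̄·Hᵀ + R = [318 -270; -270 322]
K = P̄·Hᵀ·S⁻¹ = [1585/4916 -45/4916; -385/1229 -590/1229]
x' − x̄ = [19695/4916, 4230/1229] = K·y
y = (KᵀK)⁻¹·Kᵀ·(x' − x̄) = [12, -15]
z = y + H·x̄ = [12, -15] + [-9, 12] = [3, -3]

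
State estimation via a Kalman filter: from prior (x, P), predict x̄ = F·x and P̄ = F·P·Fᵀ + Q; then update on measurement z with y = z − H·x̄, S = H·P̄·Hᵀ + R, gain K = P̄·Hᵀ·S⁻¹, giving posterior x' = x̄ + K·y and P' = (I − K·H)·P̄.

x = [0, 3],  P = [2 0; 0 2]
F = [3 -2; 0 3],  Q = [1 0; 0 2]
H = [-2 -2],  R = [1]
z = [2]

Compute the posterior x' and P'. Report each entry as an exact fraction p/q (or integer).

x̄ = F·x = [-6, 9]
P̄ = F·P·Fᵀ + Q = [27 -12; -12 20]
y = z − H·x̄ = [8]
S = H·P̄·Hᵀ + R = [93]
K = P̄·Hᵀ·S⁻¹ = [-10/31; -16/93]
x' = x̄ + K·y = [-266/31, 709/93]
P' = (I − K·H)·P̄ = [537/31 -532/31; -532/31 1604/93]

x' = [-266/31, 709/93]
P' = [537/31 -532/31; -532/31 1604/93]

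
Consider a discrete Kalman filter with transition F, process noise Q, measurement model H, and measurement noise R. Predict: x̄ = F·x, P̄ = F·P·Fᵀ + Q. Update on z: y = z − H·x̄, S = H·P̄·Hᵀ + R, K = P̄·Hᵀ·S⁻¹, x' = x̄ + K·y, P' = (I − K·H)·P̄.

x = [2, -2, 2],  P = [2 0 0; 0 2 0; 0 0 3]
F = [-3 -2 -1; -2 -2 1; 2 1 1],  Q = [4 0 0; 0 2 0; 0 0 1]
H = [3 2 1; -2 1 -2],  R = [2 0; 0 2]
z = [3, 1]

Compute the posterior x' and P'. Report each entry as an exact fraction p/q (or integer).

x' = [-24467/11693, 35929/11693, 36288/11693]
P' = [35582/11693 -27178/11693 -46718/11693; -27178/11693 25286/11693 35718/11693; -46718/11693 35718/11693 65468/11693]

x̄ = F·x = [-4, 2, 4]
P̄ = F·P·Fᵀ + Q = [33 17 -19; 17 21 -9; -19 -9 14]
y = z − H·x̄ = [7, -1]
S = H·P̄·Hᵀ + R = [451 -22; -22 27]
K = P̄·Hᵀ·S⁻¹ = [2836/11693 -223/1063; 2378/11693 373/1063; -1625/11693 -81/1063]
x' = x̄ + K·y = [-24467/11693, 35929/11693, 36288/11693]
P' = (I − K·H)·P̄ = [35582/11693 -27178/11693 -46718/11693; -27178/11693 25286/11693 35718/11693; -46718/11693 35718/11693 65468/11693]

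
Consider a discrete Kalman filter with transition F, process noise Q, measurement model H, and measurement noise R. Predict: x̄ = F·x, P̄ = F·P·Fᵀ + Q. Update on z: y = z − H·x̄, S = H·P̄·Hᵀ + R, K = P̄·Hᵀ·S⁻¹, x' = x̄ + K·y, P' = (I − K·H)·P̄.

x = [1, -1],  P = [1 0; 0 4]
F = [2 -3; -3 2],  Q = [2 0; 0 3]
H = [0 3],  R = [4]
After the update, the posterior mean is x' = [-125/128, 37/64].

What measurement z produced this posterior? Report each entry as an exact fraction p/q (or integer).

x̄ = F·x = [5, -5]
P̄ = F·P·Fᵀ + Q = [42 -30; -30 28]
S = H·P̄·Hᵀ + R = [256]
K = P̄·Hᵀ·S⁻¹ = [-45/128; 21/64]
x' − x̄ = [-765/128, 357/64] = K·y
y = (KᵀK)⁻¹·Kᵀ·(x' − x̄) = [17]
z = y + H·x̄ = [17] + [-15] = [2]

z = [2]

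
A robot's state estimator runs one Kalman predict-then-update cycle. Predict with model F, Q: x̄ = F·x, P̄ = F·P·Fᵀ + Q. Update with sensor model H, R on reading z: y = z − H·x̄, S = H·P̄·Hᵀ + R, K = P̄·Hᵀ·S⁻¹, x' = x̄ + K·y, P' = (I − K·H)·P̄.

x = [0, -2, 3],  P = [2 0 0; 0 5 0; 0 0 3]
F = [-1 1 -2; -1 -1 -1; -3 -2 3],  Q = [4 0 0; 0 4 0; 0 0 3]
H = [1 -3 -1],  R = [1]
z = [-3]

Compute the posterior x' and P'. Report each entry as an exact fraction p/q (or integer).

x' = [-874/143, -488/143, 2053/286]
P' = [2641/143 1257/143 -1148/143; 1257/143 944/143 -1552/143; -1148/143 -1552/143 7127/286]

x̄ = F·x = [-8, -1, 13]
P̄ = F·P·Fᵀ + Q = [23 3 -22; 3 14 7; -22 7 68]
y = z − H·x̄ = [15]
S = H·P̄·Hᵀ + R = [286]
K = P̄·Hᵀ·S⁻¹ = [18/143; -23/143; -111/286]
x' = x̄ + K·y = [-874/143, -488/143, 2053/286]
P' = (I − K·H)·P̄ = [2641/143 1257/143 -1148/143; 1257/143 944/143 -1552/143; -1148/143 -1552/143 7127/286]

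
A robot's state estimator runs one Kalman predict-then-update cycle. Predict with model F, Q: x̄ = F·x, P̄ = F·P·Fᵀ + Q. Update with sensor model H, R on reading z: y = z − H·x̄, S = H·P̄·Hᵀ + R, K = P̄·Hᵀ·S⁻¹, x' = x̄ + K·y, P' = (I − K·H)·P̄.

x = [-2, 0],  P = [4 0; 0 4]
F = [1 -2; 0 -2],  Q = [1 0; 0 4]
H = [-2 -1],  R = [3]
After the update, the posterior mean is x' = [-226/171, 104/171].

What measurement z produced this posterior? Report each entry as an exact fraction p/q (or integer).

x̄ = F·x = [-2, 0]
P̄ = F·P·Fᵀ + Q = [21 16; 16 20]
S = H·P̄·Hᵀ + R = [171]
K = P̄·Hᵀ·S⁻¹ = [-58/171; -52/171]
x' − x̄ = [116/171, 104/171] = K·y
y = (KᵀK)⁻¹·Kᵀ·(x' − x̄) = [-2]
z = y + H·x̄ = [-2] + [4] = [2]

z = [2]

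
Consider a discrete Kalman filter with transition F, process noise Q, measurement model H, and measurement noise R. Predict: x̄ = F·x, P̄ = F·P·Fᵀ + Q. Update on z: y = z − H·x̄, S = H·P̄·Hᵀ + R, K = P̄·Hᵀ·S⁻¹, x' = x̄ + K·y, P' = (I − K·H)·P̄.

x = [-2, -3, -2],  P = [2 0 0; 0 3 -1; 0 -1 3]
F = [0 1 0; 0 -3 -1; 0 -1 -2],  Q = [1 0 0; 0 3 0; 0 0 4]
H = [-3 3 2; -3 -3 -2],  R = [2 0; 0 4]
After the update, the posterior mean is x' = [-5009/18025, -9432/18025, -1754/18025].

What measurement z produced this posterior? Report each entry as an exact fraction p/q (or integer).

x̄ = F·x = [-3, 11, 7]
P̄ = F·P·Fᵀ + Q = [4 -8 -1; -8 27 8; -1 8 15]
S = H·P̄·Hᵀ + R = [593 -363; -363 283]
K = P̄·Hᵀ·S⁻¹ = [-2836/18025 -2746/18025; 3872/18025 317/18025; -1191/18025 -4776/18025]
x' − x̄ = [49066/18025, -207707/18025, -127929/18025] = K·y
y = (KᵀK)⁻¹·Kᵀ·(x' − x̄) = [-57, 41]
z = y + H·x̄ = [-57, 41] + [56, -38] = [-1, 3]

z = [-1, 3]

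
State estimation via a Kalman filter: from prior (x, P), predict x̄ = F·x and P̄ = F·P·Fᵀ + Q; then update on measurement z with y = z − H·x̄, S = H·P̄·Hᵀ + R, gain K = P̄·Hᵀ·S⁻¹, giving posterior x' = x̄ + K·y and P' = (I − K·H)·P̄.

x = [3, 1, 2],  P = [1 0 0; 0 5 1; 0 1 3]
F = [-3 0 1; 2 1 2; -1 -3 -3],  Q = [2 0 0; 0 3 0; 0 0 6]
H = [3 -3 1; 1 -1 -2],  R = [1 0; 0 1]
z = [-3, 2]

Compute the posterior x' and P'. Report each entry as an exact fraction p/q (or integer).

x' = [2438/131051, 84101/131051, -165375/131051]
P' = [469526/131051 460818/131051 -9735/131051; 460818/131051 465425/131051 -7115/131051; -9735/131051 -7115/131051 26647/131051]

x̄ = F·x = [-7, 11, -12]
P̄ = F·P·Fᵀ + Q = [14 1 -9; 1 28 -44; -9 -44 97]
y = z − H·x̄ = [63, -4]
S = H·P̄·Hᵀ + R = [668 -249; -249 289]
K = P̄·Hᵀ·S⁻¹ = [16389/131051 28178/131051; -20936/131051 9623/131051; 18787/131051 -55914/131051]
x' = x̄ + K·y = [2438/131051, 84101/131051, -165375/131051]
P' = (I − K·H)·P̄ = [469526/131051 460818/131051 -9735/131051; 460818/131051 465425/131051 -7115/131051; -9735/131051 -7115/131051 26647/131051]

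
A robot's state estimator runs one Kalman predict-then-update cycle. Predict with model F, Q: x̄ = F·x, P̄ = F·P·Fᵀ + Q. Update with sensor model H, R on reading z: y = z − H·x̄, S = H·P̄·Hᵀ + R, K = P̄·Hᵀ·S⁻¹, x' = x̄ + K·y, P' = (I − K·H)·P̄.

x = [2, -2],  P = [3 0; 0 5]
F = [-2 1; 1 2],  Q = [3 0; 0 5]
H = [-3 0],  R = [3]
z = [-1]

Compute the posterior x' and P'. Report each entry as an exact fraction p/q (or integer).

x̄ = F·x = [-6, -2]
P̄ = F·P·Fᵀ + Q = [20 4; 4 28]
y = z − H·x̄ = [-19]
S = H·P̄·Hᵀ + R = [183]
K = P̄·Hᵀ·S⁻¹ = [-20/61; -4/61]
x' = x̄ + K·y = [14/61, -46/61]
P' = (I − K·H)·P̄ = [20/61 4/61; 4/61 1660/61]

x' = [14/61, -46/61]
P' = [20/61 4/61; 4/61 1660/61]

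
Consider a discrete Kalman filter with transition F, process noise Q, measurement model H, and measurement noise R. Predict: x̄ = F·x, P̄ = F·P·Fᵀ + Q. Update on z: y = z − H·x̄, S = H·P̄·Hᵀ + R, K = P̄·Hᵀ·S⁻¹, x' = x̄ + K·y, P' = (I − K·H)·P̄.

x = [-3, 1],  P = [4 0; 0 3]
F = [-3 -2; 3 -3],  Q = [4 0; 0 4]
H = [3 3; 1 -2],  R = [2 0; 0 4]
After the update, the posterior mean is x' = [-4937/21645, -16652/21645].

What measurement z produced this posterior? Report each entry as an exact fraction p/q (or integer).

z = [-3, 1]

x̄ = F·x = [7, -12]
P̄ = F·P·Fᵀ + Q = [52 -18; -18 67]
S = H·P̄·Hᵀ + R = [749 -192; -192 396]
K = P̄·Hᵀ·S⁻¹ = [4774/21645 21374/64935; 2419/21645 -21406/64935]
x' − x̄ = [-156452/21645, 243088/21645] = K·y
y = (KᵀK)⁻¹·Kᵀ·(x' − x̄) = [12, -30]
z = y + H·x̄ = [12, -30] + [-15, 31] = [-3, 1]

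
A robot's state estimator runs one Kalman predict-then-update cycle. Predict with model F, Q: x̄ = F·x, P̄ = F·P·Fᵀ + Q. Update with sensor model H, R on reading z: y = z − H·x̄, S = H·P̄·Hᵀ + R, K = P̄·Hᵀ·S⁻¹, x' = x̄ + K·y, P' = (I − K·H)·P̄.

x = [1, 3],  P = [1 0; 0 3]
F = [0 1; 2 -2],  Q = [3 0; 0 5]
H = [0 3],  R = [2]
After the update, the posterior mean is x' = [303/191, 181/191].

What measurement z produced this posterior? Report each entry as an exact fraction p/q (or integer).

x̄ = F·x = [3, -4]
P̄ = F·P·Fᵀ + Q = [6 -6; -6 21]
S = H·P̄·Hᵀ + R = [191]
K = P̄·Hᵀ·S⁻¹ = [-18/191; 63/191]
x' − x̄ = [-270/191, 945/191] = K·y
y = (KᵀK)⁻¹·Kᵀ·(x' − x̄) = [15]
z = y + H·x̄ = [15] + [-12] = [3]

z = [3]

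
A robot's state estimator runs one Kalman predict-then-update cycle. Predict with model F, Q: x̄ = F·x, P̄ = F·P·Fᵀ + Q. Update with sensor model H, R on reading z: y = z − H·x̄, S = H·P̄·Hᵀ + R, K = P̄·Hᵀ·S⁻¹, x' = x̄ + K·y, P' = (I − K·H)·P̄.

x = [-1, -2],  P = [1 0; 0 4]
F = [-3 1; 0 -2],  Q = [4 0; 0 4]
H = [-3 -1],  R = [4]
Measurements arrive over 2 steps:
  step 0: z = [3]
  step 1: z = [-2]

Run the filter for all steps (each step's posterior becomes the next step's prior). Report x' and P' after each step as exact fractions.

step 0: x̄ = F·x = [1, 4]
step 0: P̄ = F·P·Fᵀ + Q = [17 -8; -8 20]
step 0: y = z − H·x̄ = [10]
step 0: S = H·P̄·Hᵀ + R = [129]
step 0: K = P̄·Hᵀ·S⁻¹ = [-1/3; 4/129]
step 0: x' = x̄ + K·y = [-7/3, 556/129]
step 0: P' = (I − K·H)·P̄ = [8/3 -20/3; -20/3 2564/129]
step 1: x̄ = F·x = [1459/129, -1112/129]
step 1: P̄ = F·P·Fᵀ + Q = [11336/129 -10288/129; -10288/129 10772/129]
step 1: y = z − H·x̄ = [3007/129]
step 1: S = H·P̄·Hᵀ + R = [51584/129]
step 1: K = P̄·Hᵀ·S⁻¹ = [-2965/6448; 5023/12896]
step 1: x' = x̄ + K·y = [123/208, 191/416]
step 1: P' = (I − K·H)·P̄ = [2679/806 -13109/1612; -13109/1612 73631/3224]

step 0: x' = [-7/3, 556/129], P' = [8/3 -20/3; -20/3 2564/129]
step 1: x' = [123/208, 191/416], P' = [2679/806 -13109/1612; -13109/1612 73631/3224]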